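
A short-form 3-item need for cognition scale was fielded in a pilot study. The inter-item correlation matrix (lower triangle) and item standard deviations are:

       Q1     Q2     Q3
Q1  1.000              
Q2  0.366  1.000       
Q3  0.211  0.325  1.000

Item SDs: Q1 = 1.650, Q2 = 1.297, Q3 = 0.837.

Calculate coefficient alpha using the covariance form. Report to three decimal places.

Σσ²ᵢ = 1.650² + 1.297² + 0.837² = 5.1053
Covariances σ_ij = r_ij · s_i · s_j:
  σ(Q1,Q2) = 0.366 × 1.650 × 1.297 = 0.7833
  σ(Q1,Q3) = 0.211 × 1.650 × 0.837 = 0.2914
  σ(Q2,Q3) = 0.325 × 1.297 × 0.837 = 0.3528
σ²_T = Σσ²ᵢ + 2·Σσ_ij = 5.1053 + 2 × 1.4275 = 7.9603
α = (3/2)·(1 − 5.1053/7.9603) = 0.538

α = 0.538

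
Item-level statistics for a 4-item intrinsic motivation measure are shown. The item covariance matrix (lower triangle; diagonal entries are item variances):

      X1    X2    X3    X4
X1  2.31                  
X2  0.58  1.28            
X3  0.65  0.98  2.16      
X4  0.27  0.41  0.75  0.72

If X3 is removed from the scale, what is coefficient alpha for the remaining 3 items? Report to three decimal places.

coefficient alpha = 0.553

Remaining items: X1, X2, X4 (k = 3).
ΣVar(i) = 2.31 + 1.28 + 0.72 = 4.31
σ²_T = 4.31 + 2 × 1.26 = 6.83
α (item deleted) = (3/2)·(1 − 4.31/6.83) = 0.553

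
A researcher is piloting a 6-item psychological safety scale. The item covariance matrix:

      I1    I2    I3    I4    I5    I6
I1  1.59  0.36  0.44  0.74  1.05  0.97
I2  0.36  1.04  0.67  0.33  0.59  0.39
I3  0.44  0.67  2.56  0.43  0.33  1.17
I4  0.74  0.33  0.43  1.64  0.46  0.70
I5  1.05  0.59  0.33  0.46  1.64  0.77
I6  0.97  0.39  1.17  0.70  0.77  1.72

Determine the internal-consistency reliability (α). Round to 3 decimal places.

ΣVar(i) = 1.59 + 1.04 + 2.56 + 1.64 + 1.64 + 1.72 = 10.19
Σ_{i<j} σ_ij = 9.40
σ²_T = 10.19 + 2 × 9.40 = 28.99
α = (k/(k−1))·(1 − ΣVar(i)/σ²_T) = (6/5)·(1 − 10.19/28.99) = 0.778

α = 0.778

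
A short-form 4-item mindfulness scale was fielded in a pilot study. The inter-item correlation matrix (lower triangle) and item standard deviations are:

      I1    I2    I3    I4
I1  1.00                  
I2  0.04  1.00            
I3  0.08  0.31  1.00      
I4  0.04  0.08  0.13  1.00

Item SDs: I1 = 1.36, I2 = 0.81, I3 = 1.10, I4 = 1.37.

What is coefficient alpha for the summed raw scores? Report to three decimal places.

Σσ²ᵢ = 1.36² + 0.81² + 1.10² + 1.37² = 5.5926
Covariances σ_ij = r_ij · s_i · s_j:
  σ(I1,I2) = 0.04 × 1.36 × 0.81 = 0.0441
  σ(I1,I3) = 0.08 × 1.36 × 1.10 = 0.1197
  σ(I1,I4) = 0.04 × 1.36 × 1.37 = 0.0745
  σ(I2,I3) = 0.31 × 0.81 × 1.10 = 0.2762
  σ(I2,I4) = 0.08 × 0.81 × 1.37 = 0.0888
  σ(I3,I4) = 0.13 × 1.10 × 1.37 = 0.1959
σ²_T = Σσ²ᵢ + 2·Σσ_ij = 5.5926 + 2 × 0.7992 = 7.1910
α = (4/3)·(1 − 5.5926/7.1910) = 0.296

α = 0.296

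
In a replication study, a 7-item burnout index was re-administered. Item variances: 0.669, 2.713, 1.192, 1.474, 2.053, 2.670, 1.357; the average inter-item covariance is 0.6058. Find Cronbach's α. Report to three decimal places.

Σσᵢ² = 0.669 + 2.713 + 1.192 + 1.474 + 2.053 + 2.670 + 1.357 = 12.128
Sum of the 21 distinct covariances = 21 × 0.6058 = 12.7218
σ²_total = Σσᵢ² + 2·Σcov = 12.128 + 2 × 12.7218 = 37.5716
α = (7/6)·(1 − 12.128/37.5716) = 0.790

α = 0.790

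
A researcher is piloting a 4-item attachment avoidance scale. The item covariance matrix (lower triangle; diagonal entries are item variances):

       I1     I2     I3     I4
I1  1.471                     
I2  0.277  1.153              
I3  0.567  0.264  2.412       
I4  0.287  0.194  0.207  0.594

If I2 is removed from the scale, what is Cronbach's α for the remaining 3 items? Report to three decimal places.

Remaining items: I1, I3, I4 (k = 3).
sum of item variances = 1.471 + 2.412 + 0.594 = 4.477
total variance = 4.477 + 2 × 1.061 = 6.599
α (item deleted) = (3/2)·(1 − 4.477/6.599) = 0.482

Cronbach's α = 0.482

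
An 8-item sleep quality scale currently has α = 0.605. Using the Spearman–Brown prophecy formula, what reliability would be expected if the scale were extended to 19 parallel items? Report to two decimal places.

predicted reliability = 0.78

Length factor m = 19/8 = 2.3750
α' = m·α / (1 + (m−1)·α)
   = 19/8 × 0.605 / (1 + (19/8 − 1) × 0.605)
   = 1.4369 / 1.8319 = 0.78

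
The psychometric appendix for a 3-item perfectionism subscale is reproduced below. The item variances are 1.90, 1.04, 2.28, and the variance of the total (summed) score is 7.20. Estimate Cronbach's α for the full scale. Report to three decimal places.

ΣVar(i) = 1.90 + 1.04 + 2.28 = 5.22
α = (k/(k−1))·(1 − ΣVar(i)/total variance) = (3/2)·(1 − 5.22/7.20) = 0.413

α = 0.413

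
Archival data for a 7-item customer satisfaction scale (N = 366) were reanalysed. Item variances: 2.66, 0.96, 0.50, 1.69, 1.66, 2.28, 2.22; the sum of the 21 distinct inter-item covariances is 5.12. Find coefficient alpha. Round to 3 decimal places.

Σσ²ᵢ = 2.66 + 0.96 + 0.50 + 1.69 + 1.66 + 2.28 + 2.22 = 11.97
Sum of distinct covariances = 5.12
total variance = Σσ²ᵢ + 2·Σcov = 11.97 + 2 × 5.12 = 22.21
α = (7/6)·(1 − 11.97/22.21) = 0.538

coefficient alpha = 0.538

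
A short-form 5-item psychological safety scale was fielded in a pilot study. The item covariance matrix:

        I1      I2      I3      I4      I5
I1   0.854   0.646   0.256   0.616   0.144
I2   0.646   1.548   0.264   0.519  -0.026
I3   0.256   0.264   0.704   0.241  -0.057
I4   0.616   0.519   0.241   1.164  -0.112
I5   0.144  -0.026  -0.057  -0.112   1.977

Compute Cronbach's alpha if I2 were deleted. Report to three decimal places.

Remaining items: I1, I3, I4, I5 (k = 4).
Σσ²ᵢ = 0.854 + 0.704 + 1.164 + 1.977 = 4.699
Var(T) = 4.699 + 2 × 1.088 = 6.875
α (item deleted) = (4/3)·(1 − 4.699/6.875) = 0.422

Cronbach's alpha = 0.422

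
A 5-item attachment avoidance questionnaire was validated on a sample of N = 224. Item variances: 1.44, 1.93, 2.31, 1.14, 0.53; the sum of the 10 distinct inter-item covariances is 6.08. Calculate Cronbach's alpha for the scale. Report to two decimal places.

α = 0.78

Σσᵢ² = 1.44 + 1.93 + 2.31 + 1.14 + 0.53 = 7.35
Sum of distinct covariances = 6.08
total variance = Σσᵢ² + 2·Σcov = 7.35 + 2 × 6.08 = 19.51
α = (5/4)·(1 − 7.35/19.51) = 0.78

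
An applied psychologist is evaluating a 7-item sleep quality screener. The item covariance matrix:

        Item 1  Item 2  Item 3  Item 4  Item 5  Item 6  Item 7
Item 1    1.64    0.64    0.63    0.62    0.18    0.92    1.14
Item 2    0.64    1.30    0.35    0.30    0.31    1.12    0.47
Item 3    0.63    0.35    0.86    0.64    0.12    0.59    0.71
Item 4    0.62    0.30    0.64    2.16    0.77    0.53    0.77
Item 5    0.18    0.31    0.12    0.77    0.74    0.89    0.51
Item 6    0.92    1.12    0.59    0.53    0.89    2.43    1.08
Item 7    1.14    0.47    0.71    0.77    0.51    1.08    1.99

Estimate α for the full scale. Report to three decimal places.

α = 0.823

ΣVar(i) = 1.64 + 1.30 + 0.86 + 2.16 + 0.74 + 2.43 + 1.99 = 11.12
Σ_{i<j} σ_ij = 13.29
σ²_total = 11.12 + 2 × 13.29 = 37.70
α = (k/(k−1))·(1 − ΣVar(i)/σ²_total) = (7/6)·(1 − 11.12/37.70) = 0.823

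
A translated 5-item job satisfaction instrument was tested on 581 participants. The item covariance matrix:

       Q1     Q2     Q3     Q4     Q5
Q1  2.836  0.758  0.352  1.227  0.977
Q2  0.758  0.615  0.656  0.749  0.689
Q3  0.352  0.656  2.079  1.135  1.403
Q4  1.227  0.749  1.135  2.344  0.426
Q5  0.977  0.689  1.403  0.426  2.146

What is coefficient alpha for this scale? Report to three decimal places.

Σσ²ᵢ = 2.836 + 0.615 + 2.079 + 2.344 + 2.146 = 10.020
Σ_{i<j} σ_ij = 8.372
σ²_total = 10.020 + 2 × 8.372 = 26.764
α = (k/(k−1))·(1 − Σσ²ᵢ/σ²_total) = (5/4)·(1 − 10.020/26.764) = 0.782

coefficient alpha = 0.782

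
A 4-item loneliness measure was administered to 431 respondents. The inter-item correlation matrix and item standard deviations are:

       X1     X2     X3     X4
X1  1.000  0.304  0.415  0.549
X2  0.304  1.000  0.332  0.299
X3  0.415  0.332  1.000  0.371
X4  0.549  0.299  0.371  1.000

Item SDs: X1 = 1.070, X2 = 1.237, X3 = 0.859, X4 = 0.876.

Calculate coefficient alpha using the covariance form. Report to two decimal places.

Σσ²ᵢ = 1.070² + 1.237² + 0.859² + 0.876² = 4.1803
Covariances σ_ij = r_ij · s_i · s_j:
  σ(X1,X2) = 0.304 × 1.070 × 1.237 = 0.4024
  σ(X1,X3) = 0.415 × 1.070 × 0.859 = 0.3814
  σ(X1,X4) = 0.549 × 1.070 × 0.876 = 0.5146
  σ(X2,X3) = 0.332 × 1.237 × 0.859 = 0.3528
  σ(X2,X4) = 0.299 × 1.237 × 0.876 = 0.3240
  σ(X3,X4) = 0.371 × 0.859 × 0.876 = 0.2792
σ²_T = Σσ²ᵢ + 2·Σσ_ij = 4.1803 + 2 × 2.2544 = 8.6891
α = (4/3)·(1 − 4.1803/8.6891) = 0.69

α = 0.69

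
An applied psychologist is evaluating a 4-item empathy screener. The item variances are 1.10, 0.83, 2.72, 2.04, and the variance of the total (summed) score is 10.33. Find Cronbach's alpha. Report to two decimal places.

ΣVar(i) = 1.10 + 0.83 + 2.72 + 2.04 = 6.69
α = (k/(k−1))·(1 − ΣVar(i)/σ²_total) = (4/3)·(1 − 6.69/10.33) = 0.47

Cronbach's alpha = 0.47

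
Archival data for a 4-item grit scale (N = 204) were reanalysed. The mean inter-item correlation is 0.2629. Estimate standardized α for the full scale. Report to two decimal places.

Standardized α = k·r̄ / (1 + (k−1)·r̄) = 4 × 0.2629 / (1 + 3 × 0.2629)
  = 1.0516 / 1.7887 = 0.59

standardized α = 0.59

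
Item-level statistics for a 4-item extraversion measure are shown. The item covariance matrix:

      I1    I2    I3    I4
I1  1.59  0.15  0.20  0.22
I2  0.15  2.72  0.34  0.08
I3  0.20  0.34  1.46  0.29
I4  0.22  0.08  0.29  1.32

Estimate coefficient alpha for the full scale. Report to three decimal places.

α = 0.354

Σσ²ᵢ = 1.59 + 2.72 + 1.46 + 1.32 = 7.09
Sum of off-diagonal covariances = 1.28
σ²_total = 7.09 + 2 × 1.28 = 9.65
α = (k/(k−1))·(1 − Σσ²ᵢ/σ²_total) = (4/3)·(1 − 7.09/9.65) = 0.354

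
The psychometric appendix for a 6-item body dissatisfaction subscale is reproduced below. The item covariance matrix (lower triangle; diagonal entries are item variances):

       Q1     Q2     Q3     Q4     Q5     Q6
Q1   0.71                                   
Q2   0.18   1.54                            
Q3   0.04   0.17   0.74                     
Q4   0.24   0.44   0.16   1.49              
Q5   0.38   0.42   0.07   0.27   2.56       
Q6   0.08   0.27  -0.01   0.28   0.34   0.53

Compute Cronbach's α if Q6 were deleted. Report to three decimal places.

α = 0.503

Remaining items: Q1, Q2, Q3, Q4, Q5 (k = 5).
sum of item variances = 0.71 + 1.54 + 0.74 + 1.49 + 2.56 = 7.04
total variance = 7.04 + 2 × 2.37 = 11.78
α (item deleted) = (5/4)·(1 − 7.04/11.78) = 0.503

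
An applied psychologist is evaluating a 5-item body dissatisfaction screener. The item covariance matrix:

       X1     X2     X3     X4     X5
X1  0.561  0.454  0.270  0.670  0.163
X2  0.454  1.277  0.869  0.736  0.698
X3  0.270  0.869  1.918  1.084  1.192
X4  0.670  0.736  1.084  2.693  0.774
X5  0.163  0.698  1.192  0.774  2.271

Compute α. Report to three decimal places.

α = 0.766

ΣVar(i) = 0.561 + 1.277 + 1.918 + 2.693 + 2.271 = 8.720
Sum of off-diagonal covariances = 6.910
Var(T) = 8.720 + 2 × 6.910 = 22.540
α = (k/(k−1))·(1 − ΣVar(i)/Var(T)) = (5/4)·(1 − 8.720/22.540) = 0.766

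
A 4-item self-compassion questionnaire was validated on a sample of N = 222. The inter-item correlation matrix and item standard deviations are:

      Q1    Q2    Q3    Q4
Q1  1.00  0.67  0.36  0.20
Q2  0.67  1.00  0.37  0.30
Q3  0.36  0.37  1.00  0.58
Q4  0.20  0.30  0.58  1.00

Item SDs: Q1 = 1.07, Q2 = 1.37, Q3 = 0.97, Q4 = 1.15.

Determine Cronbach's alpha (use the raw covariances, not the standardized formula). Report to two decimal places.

Cronbach's alpha = 0.73

Σσ²ᵢ = 1.07² + 1.37² + 0.97² + 1.15² = 5.2852
Covariances σ_ij = r_ij · s_i · s_j:
  σ(Q1,Q2) = 0.67 × 1.07 × 1.37 = 0.9822
  σ(Q1,Q3) = 0.36 × 1.07 × 0.97 = 0.3736
  σ(Q1,Q4) = 0.20 × 1.07 × 1.15 = 0.2461
  σ(Q2,Q3) = 0.37 × 1.37 × 0.97 = 0.4917
  σ(Q2,Q4) = 0.30 × 1.37 × 1.15 = 0.4727
  σ(Q3,Q4) = 0.58 × 0.97 × 1.15 = 0.6470
σ²_T = Σσ²ᵢ + 2·Σσ_ij = 5.2852 + 2 × 3.2133 = 11.7118
α = (4/3)·(1 − 5.2852/11.7118) = 0.73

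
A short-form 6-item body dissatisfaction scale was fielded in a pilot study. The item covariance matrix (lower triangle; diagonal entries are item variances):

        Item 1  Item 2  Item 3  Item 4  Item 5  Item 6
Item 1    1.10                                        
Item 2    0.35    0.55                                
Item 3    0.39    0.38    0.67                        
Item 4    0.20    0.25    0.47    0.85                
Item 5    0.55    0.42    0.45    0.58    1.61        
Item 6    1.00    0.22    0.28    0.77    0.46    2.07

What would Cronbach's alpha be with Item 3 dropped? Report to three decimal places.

Cronbach's alpha = 0.760

Remaining items: Item 1, Item 2, Item 4, Item 5, Item 6 (k = 5).
ΣVar(i) = 1.10 + 0.55 + 0.85 + 1.61 + 2.07 = 6.18
σ²_total = 6.18 + 2 × 4.80 = 15.78
α (item deleted) = (5/4)·(1 − 6.18/15.78) = 0.760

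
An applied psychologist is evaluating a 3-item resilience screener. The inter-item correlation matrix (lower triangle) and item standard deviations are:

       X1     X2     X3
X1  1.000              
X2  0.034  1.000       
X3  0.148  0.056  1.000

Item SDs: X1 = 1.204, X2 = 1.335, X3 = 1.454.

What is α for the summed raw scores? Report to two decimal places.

Σσ²ᵢ = 1.204² + 1.335² + 1.454² = 5.3460
Covariances σ_ij = r_ij · s_i · s_j:
  σ(X1,X2) = 0.034 × 1.204 × 1.335 = 0.0546
  σ(X1,X3) = 0.148 × 1.204 × 1.454 = 0.2591
  σ(X2,X3) = 0.056 × 1.335 × 1.454 = 0.1087
σ²_T = Σσ²ᵢ + 2·Σσ_ij = 5.3460 + 2 × 0.4224 = 6.1908
α = (3/2)·(1 − 5.3460/6.1908) = 0.20

α = 0.20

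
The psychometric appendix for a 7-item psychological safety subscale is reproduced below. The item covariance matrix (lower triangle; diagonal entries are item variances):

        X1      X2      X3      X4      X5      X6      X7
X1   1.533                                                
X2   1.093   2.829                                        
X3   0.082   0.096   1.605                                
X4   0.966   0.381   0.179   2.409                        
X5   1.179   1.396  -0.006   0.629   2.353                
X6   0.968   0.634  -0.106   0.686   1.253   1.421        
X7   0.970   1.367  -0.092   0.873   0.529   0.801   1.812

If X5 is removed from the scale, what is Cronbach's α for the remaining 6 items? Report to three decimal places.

Cronbach's α = 0.726

Remaining items: X1, X2, X3, X4, X6, X7 (k = 6).
ΣVar(i) = 1.533 + 2.829 + 1.605 + 2.409 + 1.421 + 1.812 = 11.609
σ²_T = 11.609 + 2 × 8.898 = 29.405
α (item deleted) = (6/5)·(1 − 11.609/29.405) = 0.726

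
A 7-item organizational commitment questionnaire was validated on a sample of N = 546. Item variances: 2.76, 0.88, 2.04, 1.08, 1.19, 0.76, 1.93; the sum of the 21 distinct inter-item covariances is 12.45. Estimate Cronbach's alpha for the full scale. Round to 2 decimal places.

Σσ²ᵢ = 2.76 + 0.88 + 2.04 + 1.08 + 1.19 + 0.76 + 1.93 = 10.64
Sum of distinct covariances = 12.45
Var(T) = Σσ²ᵢ + 2·Σcov = 10.64 + 2 × 12.45 = 35.54
α = (7/6)·(1 − 10.64/35.54) = 0.82

Cronbach's alpha = 0.82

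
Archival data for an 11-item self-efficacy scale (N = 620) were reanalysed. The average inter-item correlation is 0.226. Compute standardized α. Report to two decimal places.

α = 0.76

Standardized α = k·r̄ / (1 + (k−1)·r̄) = 11 × 0.226 / (1 + 10 × 0.226)
  = 2.4860 / 3.2600 = 0.76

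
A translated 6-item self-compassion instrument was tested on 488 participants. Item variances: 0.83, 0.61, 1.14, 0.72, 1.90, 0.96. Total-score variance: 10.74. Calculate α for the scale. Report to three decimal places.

Σσ²ᵢ = 0.83 + 0.61 + 1.14 + 0.72 + 1.90 + 0.96 = 6.16
α = (k/(k−1))·(1 − Σσ²ᵢ/Var(T)) = (6/5)·(1 − 6.16/10.74) = 0.512

α = 0.512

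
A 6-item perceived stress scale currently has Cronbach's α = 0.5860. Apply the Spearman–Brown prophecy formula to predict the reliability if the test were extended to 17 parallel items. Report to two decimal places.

predicted reliability = 0.80

Length factor m = 17/6 = 2.8333
α' = m·α / (1 + (m−1)·α)
   = 17/6 × 0.5860 / (1 + (17/6 − 1) × 0.5860)
   = 1.6603 / 2.0743 = 0.80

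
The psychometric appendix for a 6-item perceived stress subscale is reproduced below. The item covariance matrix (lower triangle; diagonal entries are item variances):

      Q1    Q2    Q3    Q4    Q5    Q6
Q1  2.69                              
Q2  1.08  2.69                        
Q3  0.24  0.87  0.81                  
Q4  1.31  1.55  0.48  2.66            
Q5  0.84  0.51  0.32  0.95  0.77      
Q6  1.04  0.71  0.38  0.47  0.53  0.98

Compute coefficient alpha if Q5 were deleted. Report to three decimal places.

α = 0.779

Remaining items: Q1, Q2, Q3, Q4, Q6 (k = 5).
ΣVar(i) = 2.69 + 2.69 + 0.81 + 2.66 + 0.98 = 9.83
σ²_total = 9.83 + 2 × 8.13 = 26.09
α (item deleted) = (5/4)·(1 − 9.83/26.09) = 0.779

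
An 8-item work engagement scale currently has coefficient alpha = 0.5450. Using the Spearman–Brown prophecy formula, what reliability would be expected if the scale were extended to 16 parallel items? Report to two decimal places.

Length factor m = 16/8 = 2.0000
α' = m·α / (1 + (m−1)·α)
   = 16/8 × 0.5450 / (1 + (16/8 − 1) × 0.5450)
   = 1.0900 / 1.5450 = 0.71

predicted reliability = 0.71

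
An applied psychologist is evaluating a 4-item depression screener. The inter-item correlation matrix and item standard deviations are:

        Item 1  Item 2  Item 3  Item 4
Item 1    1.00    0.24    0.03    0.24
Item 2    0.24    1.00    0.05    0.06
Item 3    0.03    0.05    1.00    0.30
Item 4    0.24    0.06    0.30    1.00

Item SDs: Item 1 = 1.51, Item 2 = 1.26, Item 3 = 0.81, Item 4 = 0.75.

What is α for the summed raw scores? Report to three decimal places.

Σσ²ᵢ = 1.51² + 1.26² + 0.81² + 0.75² = 5.0863
Covariances σ_ij = r_ij · s_i · s_j:
  σ(Item 1,Item 2) = 0.24 × 1.51 × 1.26 = 0.4566
  σ(Item 1,Item 3) = 0.03 × 1.51 × 0.81 = 0.0367
  σ(Item 1,Item 4) = 0.24 × 1.51 × 0.75 = 0.2718
  σ(Item 2,Item 3) = 0.05 × 1.26 × 0.81 = 0.0510
  σ(Item 2,Item 4) = 0.06 × 1.26 × 0.75 = 0.0567
  σ(Item 3,Item 4) = 0.30 × 0.81 × 0.75 = 0.1822
σ²_T = Σσ²ᵢ + 2·Σσ_ij = 5.0863 + 2 × 1.0550 = 7.1963
α = (4/3)·(1 − 5.0863/7.1963) = 0.391

α = 0.391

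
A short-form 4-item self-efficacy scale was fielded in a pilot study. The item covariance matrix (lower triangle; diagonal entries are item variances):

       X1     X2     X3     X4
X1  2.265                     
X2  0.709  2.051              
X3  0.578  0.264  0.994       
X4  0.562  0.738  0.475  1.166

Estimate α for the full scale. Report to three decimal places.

α = 0.676

Σσ²ᵢ = 2.265 + 2.051 + 0.994 + 1.166 = 6.476
Σ_{i<j} σ_ij = 3.326
Var(T) = 6.476 + 2 × 3.326 = 13.128
α = (k/(k−1))·(1 − Σσ²ᵢ/Var(T)) = (4/3)·(1 − 6.476/13.128) = 0.676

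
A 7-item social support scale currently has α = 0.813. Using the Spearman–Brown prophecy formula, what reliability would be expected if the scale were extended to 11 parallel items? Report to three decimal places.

Length factor m = 11/7 = 1.5714
α' = m·α / (1 + (m−1)·α)
   = 11/7 × 0.813 / (1 + (11/7 − 1) × 0.813)
   = 1.2776 / 1.4646 = 0.872

predicted reliability = 0.872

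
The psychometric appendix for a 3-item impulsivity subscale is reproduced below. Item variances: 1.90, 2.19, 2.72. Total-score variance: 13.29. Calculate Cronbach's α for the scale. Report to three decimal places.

ΣVar(i) = 1.90 + 2.19 + 2.72 = 6.81
α = (k/(k−1))·(1 − ΣVar(i)/σ²_T) = (3/2)·(1 − 6.81/13.29) = 0.731

α = 0.731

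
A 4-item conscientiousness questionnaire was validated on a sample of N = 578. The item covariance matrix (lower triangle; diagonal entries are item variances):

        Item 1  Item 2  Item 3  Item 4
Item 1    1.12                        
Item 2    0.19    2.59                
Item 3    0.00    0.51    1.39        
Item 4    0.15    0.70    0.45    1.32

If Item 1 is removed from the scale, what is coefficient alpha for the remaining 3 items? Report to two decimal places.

coefficient alpha = 0.58

Remaining items: Item 2, Item 3, Item 4 (k = 3).
Σσᵢ² = 2.59 + 1.39 + 1.32 = 5.30
σ²_T = 5.30 + 2 × 1.66 = 8.62
α (item deleted) = (3/2)·(1 − 5.30/8.62) = 0.58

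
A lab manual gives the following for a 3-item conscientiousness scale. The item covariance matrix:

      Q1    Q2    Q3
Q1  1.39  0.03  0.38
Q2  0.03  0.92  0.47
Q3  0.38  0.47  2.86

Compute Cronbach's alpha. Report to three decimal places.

α = 0.381

ΣVar(i) = 1.39 + 0.92 + 2.86 = 5.17
Sum of the distinct covariances = 0.88
σ²_T = 5.17 + 2 × 0.88 = 6.93
α = (k/(k−1))·(1 − ΣVar(i)/σ²_T) = (3/2)·(1 − 5.17/6.93) = 0.381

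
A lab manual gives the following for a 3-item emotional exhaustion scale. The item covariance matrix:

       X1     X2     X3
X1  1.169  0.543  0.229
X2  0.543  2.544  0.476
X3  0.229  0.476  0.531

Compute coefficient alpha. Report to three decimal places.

coefficient alpha = 0.555

ΣVar(i) = 1.169 + 2.544 + 0.531 = 4.244
Σ_{i<j} σ_ij = 1.248
σ²_total = 4.244 + 2 × 1.248 = 6.740
α = (k/(k−1))·(1 − ΣVar(i)/σ²_total) = (3/2)·(1 − 4.244/6.740) = 0.555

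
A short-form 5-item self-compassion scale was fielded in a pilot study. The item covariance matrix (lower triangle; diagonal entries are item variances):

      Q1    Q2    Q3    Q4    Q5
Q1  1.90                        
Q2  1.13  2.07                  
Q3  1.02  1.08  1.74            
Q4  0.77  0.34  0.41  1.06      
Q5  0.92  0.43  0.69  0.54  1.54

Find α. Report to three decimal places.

ΣVar(i) = 1.90 + 2.07 + 1.74 + 1.06 + 1.54 = 8.31
Sum of off-diagonal covariances = 7.33
σ²_T = 8.31 + 2 × 7.33 = 22.97
α = (k/(k−1))·(1 − ΣVar(i)/σ²_T) = (5/4)·(1 − 8.31/22.97) = 0.798

α = 0.798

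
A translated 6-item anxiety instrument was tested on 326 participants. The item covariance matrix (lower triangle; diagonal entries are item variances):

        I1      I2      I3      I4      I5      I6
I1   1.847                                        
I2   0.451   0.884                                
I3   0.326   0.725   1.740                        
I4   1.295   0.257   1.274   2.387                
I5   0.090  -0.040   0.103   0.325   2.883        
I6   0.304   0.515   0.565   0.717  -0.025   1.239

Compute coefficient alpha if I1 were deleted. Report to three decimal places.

Remaining items: I2, I3, I4, I5, I6 (k = 5).
Σσᵢ² = 0.884 + 1.740 + 2.387 + 2.883 + 1.239 = 9.133
σ²_total = 9.133 + 2 × 4.416 = 17.965
α (item deleted) = (5/4)·(1 − 9.133/17.965) = 0.615

α = 0.615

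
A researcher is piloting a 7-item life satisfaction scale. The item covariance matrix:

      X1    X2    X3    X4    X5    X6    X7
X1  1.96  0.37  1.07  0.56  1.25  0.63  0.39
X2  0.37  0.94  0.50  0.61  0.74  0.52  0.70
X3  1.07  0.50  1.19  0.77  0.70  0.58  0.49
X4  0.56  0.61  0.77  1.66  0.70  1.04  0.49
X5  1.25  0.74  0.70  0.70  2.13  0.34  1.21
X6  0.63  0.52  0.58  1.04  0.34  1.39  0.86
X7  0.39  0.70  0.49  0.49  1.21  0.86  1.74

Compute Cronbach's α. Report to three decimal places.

α = 0.846

Σσ²ᵢ = 1.96 + 0.94 + 1.19 + 1.66 + 2.13 + 1.39 + 1.74 = 11.01
Sum of off-diagonal covariances = 14.52
Var(T) = 11.01 + 2 × 14.52 = 40.05
α = (k/(k−1))·(1 − Σσ²ᵢ/Var(T)) = (7/6)·(1 − 11.01/40.05) = 0.846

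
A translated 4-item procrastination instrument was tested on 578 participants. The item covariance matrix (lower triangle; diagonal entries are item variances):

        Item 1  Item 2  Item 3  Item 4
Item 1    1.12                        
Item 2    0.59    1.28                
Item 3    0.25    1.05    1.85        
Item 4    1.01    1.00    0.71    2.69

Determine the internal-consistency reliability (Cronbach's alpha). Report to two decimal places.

ΣVar(i) = 1.12 + 1.28 + 1.85 + 2.69 = 6.94
Sum of off-diagonal covariances = 4.61
total variance = 6.94 + 2 × 4.61 = 16.16
α = (k/(k−1))·(1 − ΣVar(i)/total variance) = (4/3)·(1 − 6.94/16.16) = 0.76

Cronbach's alpha = 0.76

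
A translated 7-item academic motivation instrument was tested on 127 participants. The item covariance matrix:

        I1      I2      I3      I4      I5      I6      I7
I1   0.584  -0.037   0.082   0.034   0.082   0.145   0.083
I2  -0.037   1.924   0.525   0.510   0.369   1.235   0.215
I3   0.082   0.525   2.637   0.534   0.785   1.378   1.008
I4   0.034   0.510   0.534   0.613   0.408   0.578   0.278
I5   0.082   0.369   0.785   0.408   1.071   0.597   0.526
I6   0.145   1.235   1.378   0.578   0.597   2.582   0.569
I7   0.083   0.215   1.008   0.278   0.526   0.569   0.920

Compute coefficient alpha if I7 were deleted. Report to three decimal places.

coefficient alpha = 0.727

Remaining items: I1, I2, I3, I4, I5, I6 (k = 6).
Σσᵢ² = 0.584 + 1.924 + 2.637 + 0.613 + 1.071 + 2.582 = 9.411
Var(T) = 9.411 + 2 × 7.225 = 23.861
α (item deleted) = (6/5)·(1 − 9.411/23.861) = 0.727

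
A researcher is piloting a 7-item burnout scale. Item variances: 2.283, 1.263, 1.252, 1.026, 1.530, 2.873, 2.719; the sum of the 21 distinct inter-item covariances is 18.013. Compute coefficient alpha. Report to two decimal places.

sum of item variances = 2.283 + 1.263 + 1.252 + 1.026 + 1.530 + 2.873 + 2.719 = 12.946
Sum of distinct covariances = 18.013
σ²_T = sum of item variances + 2·Σcov = 12.946 + 2 × 18.013 = 48.972
α = (7/6)·(1 − 12.946/48.972) = 0.86

coefficient alpha = 0.86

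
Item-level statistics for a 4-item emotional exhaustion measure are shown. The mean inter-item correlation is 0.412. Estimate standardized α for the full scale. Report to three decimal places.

standardized α = 0.737

Standardized α = k·r̄ / (1 + (k−1)·r̄) = 4 × 0.412 / (1 + 3 × 0.412)
  = 1.6480 / 2.2360 = 0.737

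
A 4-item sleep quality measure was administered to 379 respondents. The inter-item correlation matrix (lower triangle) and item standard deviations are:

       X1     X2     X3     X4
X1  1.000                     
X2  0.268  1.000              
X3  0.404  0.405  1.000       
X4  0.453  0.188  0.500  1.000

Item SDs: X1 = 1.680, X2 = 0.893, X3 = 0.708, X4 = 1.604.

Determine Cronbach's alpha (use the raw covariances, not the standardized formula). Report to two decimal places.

Σσ²ᵢ = 1.680² + 0.893² + 0.708² + 1.604² = 6.6939
Covariances σ_ij = r_ij · s_i · s_j:
  σ(X1,X2) = 0.268 × 1.680 × 0.893 = 0.4021
  σ(X1,X3) = 0.404 × 1.680 × 0.708 = 0.4805
  σ(X1,X4) = 0.453 × 1.680 × 1.604 = 1.2207
  σ(X2,X3) = 0.405 × 0.893 × 0.708 = 0.2561
  σ(X2,X4) = 0.188 × 0.893 × 1.604 = 0.2693
  σ(X3,X4) = 0.500 × 0.708 × 1.604 = 0.5678
σ²_T = Σσ²ᵢ + 2·Σσ_ij = 6.6939 + 2 × 3.1965 = 13.0869
α = (4/3)·(1 − 6.6939/13.0869) = 0.65

Cronbach's alpha = 0.65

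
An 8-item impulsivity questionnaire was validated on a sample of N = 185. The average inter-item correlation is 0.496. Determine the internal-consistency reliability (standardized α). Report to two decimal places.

standardized α = 0.89

Standardized α = k·r̄ / (1 + (k−1)·r̄) = 8 × 0.496 / (1 + 7 × 0.496)
  = 3.9680 / 4.4720 = 0.89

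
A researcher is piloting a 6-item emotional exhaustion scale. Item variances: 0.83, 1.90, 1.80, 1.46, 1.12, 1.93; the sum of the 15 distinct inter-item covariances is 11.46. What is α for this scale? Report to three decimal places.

Σσᵢ² = 0.83 + 1.90 + 1.80 + 1.46 + 1.12 + 1.93 = 9.04
Sum of distinct covariances = 11.46
σ²_total = Σσᵢ² + 2·Σcov = 9.04 + 2 × 11.46 = 31.96
α = (6/5)·(1 − 9.04/31.96) = 0.861

α = 0.861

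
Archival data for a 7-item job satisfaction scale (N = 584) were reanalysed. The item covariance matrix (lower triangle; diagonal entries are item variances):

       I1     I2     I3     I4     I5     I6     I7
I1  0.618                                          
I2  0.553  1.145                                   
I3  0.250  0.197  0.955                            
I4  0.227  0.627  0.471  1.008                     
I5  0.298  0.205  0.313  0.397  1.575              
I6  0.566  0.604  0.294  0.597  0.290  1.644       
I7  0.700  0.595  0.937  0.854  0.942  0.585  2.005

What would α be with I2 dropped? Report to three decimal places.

Remaining items: I1, I3, I4, I5, I6, I7 (k = 6).
Σσ²ᵢ = 0.618 + 0.955 + 1.008 + 1.575 + 1.644 + 2.005 = 7.805
σ²_total = 7.805 + 2 × 7.721 = 23.247
α (item deleted) = (6/5)·(1 − 7.805/23.247) = 0.797

α = 0.797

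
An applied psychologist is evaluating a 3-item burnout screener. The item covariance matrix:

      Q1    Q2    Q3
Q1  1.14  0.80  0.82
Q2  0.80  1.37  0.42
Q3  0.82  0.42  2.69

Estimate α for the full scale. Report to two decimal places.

ΣVar(i) = 1.14 + 1.37 + 2.69 = 5.20
Sum of off-diagonal covariances = 2.04
σ²_T = 5.20 + 2 × 2.04 = 9.28
α = (k/(k−1))·(1 − ΣVar(i)/σ²_T) = (3/2)·(1 − 5.20/9.28) = 0.66

α = 0.66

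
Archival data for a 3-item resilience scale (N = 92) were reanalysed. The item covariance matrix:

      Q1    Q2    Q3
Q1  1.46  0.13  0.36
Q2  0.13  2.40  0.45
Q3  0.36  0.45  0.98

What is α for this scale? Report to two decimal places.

α = 0.42

Σσ²ᵢ = 1.46 + 2.40 + 0.98 = 4.84
Σ_{i<j} σ_ij = 0.94
total variance = 4.84 + 2 × 0.94 = 6.72
α = (k/(k−1))·(1 − Σσ²ᵢ/total variance) = (3/2)·(1 − 4.84/6.72) = 0.42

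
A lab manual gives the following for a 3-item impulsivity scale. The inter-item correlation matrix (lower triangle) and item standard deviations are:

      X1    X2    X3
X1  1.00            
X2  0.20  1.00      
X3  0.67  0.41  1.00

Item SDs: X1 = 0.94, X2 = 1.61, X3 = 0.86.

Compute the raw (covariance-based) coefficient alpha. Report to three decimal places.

α = 0.602

Σσ²ᵢ = 0.94² + 1.61² + 0.86² = 4.2153
Covariances σ_ij = r_ij · s_i · s_j:
  σ(X1,X2) = 0.20 × 0.94 × 1.61 = 0.3027
  σ(X1,X3) = 0.67 × 0.94 × 0.86 = 0.5416
  σ(X2,X3) = 0.41 × 1.61 × 0.86 = 0.5677
σ²_T = Σσ²ᵢ + 2·Σσ_ij = 4.2153 + 2 × 1.4120 = 7.0393
α = (3/2)·(1 − 4.2153/7.0393) = 0.602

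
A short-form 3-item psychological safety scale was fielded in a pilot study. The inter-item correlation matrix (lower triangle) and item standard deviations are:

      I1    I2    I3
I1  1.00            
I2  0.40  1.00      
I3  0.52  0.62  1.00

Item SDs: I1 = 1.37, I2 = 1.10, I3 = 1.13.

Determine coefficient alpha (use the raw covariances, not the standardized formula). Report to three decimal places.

Σσ²ᵢ = 1.37² + 1.10² + 1.13² = 4.3638
Covariances σ_ij = r_ij · s_i · s_j:
  σ(I1,I2) = 0.40 × 1.37 × 1.10 = 0.6028
  σ(I1,I3) = 0.52 × 1.37 × 1.13 = 0.8050
  σ(I2,I3) = 0.62 × 1.10 × 1.13 = 0.7707
σ²_T = Σσ²ᵢ + 2·Σσ_ij = 4.3638 + 2 × 2.1785 = 8.7208
α = (3/2)·(1 − 4.3638/8.7208) = 0.749

α = 0.749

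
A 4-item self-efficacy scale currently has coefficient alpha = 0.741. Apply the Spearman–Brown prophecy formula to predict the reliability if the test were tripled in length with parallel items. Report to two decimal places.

Length factor m = 3
α' = m·α / (1 + (m−1)·α)
   = 3 × 0.741 / (1 + (3 − 1) × 0.741)
   = 2.2230 / 2.4820 = 0.90

predicted reliability = 0.90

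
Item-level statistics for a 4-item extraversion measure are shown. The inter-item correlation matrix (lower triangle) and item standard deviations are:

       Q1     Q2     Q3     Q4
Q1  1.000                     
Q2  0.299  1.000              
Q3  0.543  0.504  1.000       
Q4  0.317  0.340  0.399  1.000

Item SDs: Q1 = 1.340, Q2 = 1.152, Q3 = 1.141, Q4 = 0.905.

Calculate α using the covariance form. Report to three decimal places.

Σσ²ᵢ = 1.340² + 1.152² + 1.141² + 0.905² = 5.2436
Covariances σ_ij = r_ij · s_i · s_j:
  σ(Q1,Q2) = 0.299 × 1.340 × 1.152 = 0.4616
  σ(Q1,Q3) = 0.543 × 1.340 × 1.141 = 0.8302
  σ(Q1,Q4) = 0.317 × 1.340 × 0.905 = 0.3844
  σ(Q2,Q3) = 0.504 × 1.152 × 1.141 = 0.6625
  σ(Q2,Q4) = 0.340 × 1.152 × 0.905 = 0.3545
  σ(Q3,Q4) = 0.399 × 1.141 × 0.905 = 0.4120
σ²_T = Σσ²ᵢ + 2·Σσ_ij = 5.2436 + 2 × 3.1052 = 11.4540
α = (4/3)·(1 − 5.2436/11.4540) = 0.723

α = 0.723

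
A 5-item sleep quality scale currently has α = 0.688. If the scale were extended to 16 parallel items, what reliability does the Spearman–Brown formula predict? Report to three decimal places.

predicted reliability = 0.876

Length factor m = 16/5 = 3.2000
α' = m·α / (1 + (m−1)·α)
   = 16/5 × 0.688 / (1 + (16/5 − 1) × 0.688)
   = 2.2016 / 2.5136 = 0.876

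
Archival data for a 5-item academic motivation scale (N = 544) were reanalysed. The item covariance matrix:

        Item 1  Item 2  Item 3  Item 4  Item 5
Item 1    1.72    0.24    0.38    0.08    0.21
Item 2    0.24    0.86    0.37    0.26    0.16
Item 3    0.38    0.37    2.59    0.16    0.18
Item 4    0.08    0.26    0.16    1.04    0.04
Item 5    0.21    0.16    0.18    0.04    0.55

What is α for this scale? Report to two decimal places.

α = 0.48

ΣVar(i) = 1.72 + 0.86 + 2.59 + 1.04 + 0.55 = 6.76
Sum of the distinct covariances = 2.08
σ²_T = 6.76 + 2 × 2.08 = 10.92
α = (k/(k−1))·(1 − ΣVar(i)/σ²_T) = (5/4)·(1 − 6.76/10.92) = 0.48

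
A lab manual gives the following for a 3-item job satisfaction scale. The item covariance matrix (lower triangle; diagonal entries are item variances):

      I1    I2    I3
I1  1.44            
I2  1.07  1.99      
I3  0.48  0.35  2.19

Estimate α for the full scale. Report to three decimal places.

sum of item variances = 1.44 + 1.99 + 2.19 = 5.62
Sum of the distinct covariances = 1.90
σ²_total = 5.62 + 2 × 1.90 = 9.42
α = (k/(k−1))·(1 − sum of item variances/σ²_total) = (3/2)·(1 − 5.62/9.42) = 0.605

α = 0.605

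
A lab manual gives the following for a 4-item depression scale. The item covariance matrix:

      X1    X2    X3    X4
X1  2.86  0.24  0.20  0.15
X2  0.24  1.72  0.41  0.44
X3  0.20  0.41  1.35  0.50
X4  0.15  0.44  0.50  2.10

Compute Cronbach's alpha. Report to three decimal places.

Σσᵢ² = 2.86 + 1.72 + 1.35 + 2.10 = 8.03
Sum of the distinct covariances = 1.94
Var(T) = 8.03 + 2 × 1.94 = 11.91
α = (k/(k−1))·(1 − Σσᵢ²/Var(T)) = (4/3)·(1 − 8.03/11.91) = 0.434

Cronbach's alpha = 0.434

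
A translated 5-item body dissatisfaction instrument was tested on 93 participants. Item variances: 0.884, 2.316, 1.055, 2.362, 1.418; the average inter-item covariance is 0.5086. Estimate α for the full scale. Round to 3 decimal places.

α = 0.698

Σσᵢ² = 0.884 + 2.316 + 1.055 + 2.362 + 1.418 = 8.035
Sum of the 10 distinct covariances = 10 × 0.5086 = 5.0860
σ²_T = Σσᵢ² + 2·Σcov = 8.035 + 2 × 5.0860 = 18.2070
α = (5/4)·(1 − 8.035/18.2070) = 0.698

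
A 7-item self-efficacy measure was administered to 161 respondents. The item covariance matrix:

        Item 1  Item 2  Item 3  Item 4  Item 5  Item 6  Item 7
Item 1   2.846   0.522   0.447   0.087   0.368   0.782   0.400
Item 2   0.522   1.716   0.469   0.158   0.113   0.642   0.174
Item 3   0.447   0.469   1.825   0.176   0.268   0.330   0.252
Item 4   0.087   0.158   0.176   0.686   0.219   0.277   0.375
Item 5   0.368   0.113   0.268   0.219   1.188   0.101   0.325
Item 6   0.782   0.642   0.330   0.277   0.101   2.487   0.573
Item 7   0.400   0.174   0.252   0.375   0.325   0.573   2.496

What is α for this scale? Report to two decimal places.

ΣVar(i) = 2.846 + 1.716 + 1.825 + 0.686 + 1.188 + 2.487 + 2.496 = 13.244
Sum of the distinct covariances = 7.058
σ²_T = 13.244 + 2 × 7.058 = 27.360
α = (k/(k−1))·(1 − ΣVar(i)/σ²_T) = (7/6)·(1 − 13.244/27.360) = 0.60

α = 0.60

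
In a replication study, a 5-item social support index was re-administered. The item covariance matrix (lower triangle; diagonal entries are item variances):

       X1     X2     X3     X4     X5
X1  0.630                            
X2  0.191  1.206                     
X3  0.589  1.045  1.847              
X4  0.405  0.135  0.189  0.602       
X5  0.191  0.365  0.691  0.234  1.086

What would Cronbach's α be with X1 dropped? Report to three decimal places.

Remaining items: X2, X3, X4, X5 (k = 4).
Σσ²ᵢ = 1.206 + 1.847 + 0.602 + 1.086 = 4.741
σ²_total = 4.741 + 2 × 2.659 = 10.059
α (item deleted) = (4/3)·(1 − 4.741/10.059) = 0.705

Cronbach's α = 0.705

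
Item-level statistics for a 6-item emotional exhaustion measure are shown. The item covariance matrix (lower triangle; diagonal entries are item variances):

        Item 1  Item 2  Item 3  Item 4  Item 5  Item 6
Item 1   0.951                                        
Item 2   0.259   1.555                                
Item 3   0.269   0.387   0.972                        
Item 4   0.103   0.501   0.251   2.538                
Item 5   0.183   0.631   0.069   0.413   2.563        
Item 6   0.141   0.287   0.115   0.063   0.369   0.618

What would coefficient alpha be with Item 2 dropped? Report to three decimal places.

Remaining items: Item 1, Item 3, Item 4, Item 5, Item 6 (k = 5).
sum of item variances = 0.951 + 0.972 + 2.538 + 2.563 + 0.618 = 7.642
σ²_total = 7.642 + 2 × 1.976 = 11.594
α (item deleted) = (5/4)·(1 − 7.642/11.594) = 0.426

coefficient alpha = 0.426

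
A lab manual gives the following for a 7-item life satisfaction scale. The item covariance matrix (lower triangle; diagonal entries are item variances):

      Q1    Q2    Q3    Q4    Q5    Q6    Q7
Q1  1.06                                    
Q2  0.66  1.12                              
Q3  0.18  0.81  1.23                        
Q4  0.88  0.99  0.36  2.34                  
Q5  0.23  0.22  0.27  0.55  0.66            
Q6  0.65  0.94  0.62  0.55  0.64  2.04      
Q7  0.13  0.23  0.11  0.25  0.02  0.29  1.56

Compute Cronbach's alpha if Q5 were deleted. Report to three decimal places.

Cronbach's alpha = 0.745

Remaining items: Q1, Q2, Q3, Q4, Q6, Q7 (k = 6).
Σσ²ᵢ = 1.06 + 1.12 + 1.23 + 2.34 + 2.04 + 1.56 = 9.35
Var(T) = 9.35 + 2 × 7.65 = 24.65
α (item deleted) = (6/5)·(1 − 9.35/24.65) = 0.745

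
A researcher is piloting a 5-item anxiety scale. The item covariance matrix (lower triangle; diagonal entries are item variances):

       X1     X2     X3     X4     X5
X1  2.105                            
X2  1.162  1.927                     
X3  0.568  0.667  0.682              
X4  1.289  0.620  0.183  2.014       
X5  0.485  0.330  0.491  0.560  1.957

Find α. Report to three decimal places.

ΣVar(i) = 2.105 + 1.927 + 0.682 + 2.014 + 1.957 = 8.685
Sum of the distinct covariances = 6.355
σ²_total = 8.685 + 2 × 6.355 = 21.395
α = (k/(k−1))·(1 − ΣVar(i)/σ²_total) = (5/4)·(1 − 8.685/21.395) = 0.743

α = 0.743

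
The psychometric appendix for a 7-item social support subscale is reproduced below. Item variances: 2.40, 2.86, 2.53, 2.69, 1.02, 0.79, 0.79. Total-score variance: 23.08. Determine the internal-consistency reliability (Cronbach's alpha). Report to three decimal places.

sum of item variances = 2.40 + 2.86 + 2.53 + 2.69 + 1.02 + 0.79 + 0.79 = 13.08
α = (k/(k−1))·(1 − sum of item variances/total variance) = (7/6)·(1 − 13.08/23.08) = 0.505

Cronbach's alpha = 0.505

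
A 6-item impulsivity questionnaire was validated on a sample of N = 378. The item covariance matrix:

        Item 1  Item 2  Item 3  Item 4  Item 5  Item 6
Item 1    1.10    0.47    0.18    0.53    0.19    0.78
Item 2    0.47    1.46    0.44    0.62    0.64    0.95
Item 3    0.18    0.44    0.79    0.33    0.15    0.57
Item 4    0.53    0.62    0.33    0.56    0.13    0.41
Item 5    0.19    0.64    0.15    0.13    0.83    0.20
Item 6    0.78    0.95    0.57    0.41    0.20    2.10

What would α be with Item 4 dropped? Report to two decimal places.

α = 0.74

Remaining items: Item 1, Item 2, Item 3, Item 5, Item 6 (k = 5).
Σσ²ᵢ = 1.10 + 1.46 + 0.79 + 0.83 + 2.10 = 6.28
σ²_total = 6.28 + 2 × 4.57 = 15.42
α (item deleted) = (5/4)·(1 − 6.28/15.42) = 0.74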